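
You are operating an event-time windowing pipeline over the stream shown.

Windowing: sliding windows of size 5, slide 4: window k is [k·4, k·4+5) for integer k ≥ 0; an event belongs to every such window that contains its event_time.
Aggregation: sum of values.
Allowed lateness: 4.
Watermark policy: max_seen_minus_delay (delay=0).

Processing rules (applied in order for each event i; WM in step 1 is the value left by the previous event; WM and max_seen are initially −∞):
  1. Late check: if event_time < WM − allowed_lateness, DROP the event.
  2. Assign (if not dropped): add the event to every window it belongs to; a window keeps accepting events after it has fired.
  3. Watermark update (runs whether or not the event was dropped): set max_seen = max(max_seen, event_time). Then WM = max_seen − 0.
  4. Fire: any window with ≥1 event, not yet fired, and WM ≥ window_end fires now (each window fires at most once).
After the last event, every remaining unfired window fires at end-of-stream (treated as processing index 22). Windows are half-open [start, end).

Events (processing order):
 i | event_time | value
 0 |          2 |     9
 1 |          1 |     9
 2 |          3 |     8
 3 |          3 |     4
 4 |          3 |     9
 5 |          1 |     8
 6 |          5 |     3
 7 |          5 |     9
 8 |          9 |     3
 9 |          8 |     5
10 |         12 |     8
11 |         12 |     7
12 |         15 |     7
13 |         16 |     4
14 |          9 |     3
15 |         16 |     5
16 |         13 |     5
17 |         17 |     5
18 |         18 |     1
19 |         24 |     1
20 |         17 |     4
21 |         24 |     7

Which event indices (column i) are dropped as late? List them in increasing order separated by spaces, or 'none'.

i=0 t=2 v=9: → [0,5); WM=2
i=1 t=1 v=9: → [0,5); WM=2
i=2 t=3 v=8: → [0,5); WM=3
i=3 t=3 v=4: → [0,5); WM=3
i=4 t=3 v=9: → [0,5); WM=3
i=5 t=1 v=8: → [0,5); WM=3
i=6 t=5 v=3: → [4,9); WM=5; [0,5) fires=47
i=7 t=5 v=9: → [4,9); WM=5
i=8 t=9 v=3: → [8,13); WM=9; [4,9) fires=12
i=9 t=8 v=5: → [8,13),[4,9); WM=9
i=10 t=12 v=8: → [12,17),[8,13); WM=12
i=11 t=12 v=7: → [12,17),[8,13); WM=12
i=12 t=15 v=7: → [12,17); WM=15; [8,13) fires=23
i=13 t=16 v=4: → [16,21),[12,17); WM=16
i=14 t=9 v=3: DROP (t<16-4); WM=16
i=15 t=16 v=5: → [16,21),[12,17); WM=16
i=16 t=13 v=5: → [12,17); WM=16
i=17 t=17 v=5: → [16,21); WM=17; [12,17) fires=36
i=18 t=18 v=1: → [16,21); WM=18
i=19 t=24 v=1: → [24,29),[20,25); WM=24; [16,21) fires=15
i=20 t=17 v=4: DROP (t<24-4); WM=24
i=21 t=24 v=7: → [24,29),[20,25); WM=24

14 20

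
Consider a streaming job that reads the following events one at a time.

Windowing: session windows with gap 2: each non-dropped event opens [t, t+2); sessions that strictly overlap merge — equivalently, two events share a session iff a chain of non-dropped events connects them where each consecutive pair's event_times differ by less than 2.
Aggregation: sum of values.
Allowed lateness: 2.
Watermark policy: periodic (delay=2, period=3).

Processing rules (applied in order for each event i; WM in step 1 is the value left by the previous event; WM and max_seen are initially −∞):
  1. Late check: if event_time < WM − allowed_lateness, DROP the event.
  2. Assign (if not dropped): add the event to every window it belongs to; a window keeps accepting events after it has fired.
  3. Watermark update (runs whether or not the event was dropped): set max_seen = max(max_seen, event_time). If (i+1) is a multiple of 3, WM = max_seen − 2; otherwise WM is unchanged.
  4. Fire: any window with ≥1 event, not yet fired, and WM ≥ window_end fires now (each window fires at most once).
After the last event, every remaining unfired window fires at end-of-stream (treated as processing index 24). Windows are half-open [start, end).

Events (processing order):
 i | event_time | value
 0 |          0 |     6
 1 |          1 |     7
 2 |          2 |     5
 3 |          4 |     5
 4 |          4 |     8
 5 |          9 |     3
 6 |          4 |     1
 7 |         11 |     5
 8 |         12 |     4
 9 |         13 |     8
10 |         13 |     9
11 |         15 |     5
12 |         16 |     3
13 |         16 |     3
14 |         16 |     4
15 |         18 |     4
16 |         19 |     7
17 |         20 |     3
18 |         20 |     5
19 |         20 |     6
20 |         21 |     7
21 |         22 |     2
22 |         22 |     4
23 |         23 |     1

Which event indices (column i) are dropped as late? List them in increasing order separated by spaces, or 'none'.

6

i=0 t=0 v=6: → [0,2); WM=−∞
i=1 t=1 v=7: → [0,3); WM=−∞
i=2 t=2 v=5: → [0,4); WM=0
i=3 t=4 v=5: → [4,6); WM=0
i=4 t=4 v=8: → [4,6); WM=0
i=5 t=9 v=3: → [9,11); WM=7
i=6 t=4 v=1: DROP (t<7-2); WM=7
i=7 t=11 v=5: → [11,13); WM=7
i=8 t=12 v=4: → [11,14); WM=10
i=9 t=13 v=8: → [11,15); WM=10
i=10 t=13 v=9: → [11,15); WM=10
i=11 t=15 v=5: → [15,17); WM=13
i=12 t=16 v=3: → [15,18); WM=13
i=13 t=16 v=3: → [15,18); WM=13
i=14 t=16 v=4: → [15,18); WM=14
i=15 t=18 v=4: → [18,20); WM=14
i=16 t=19 v=7: → [18,21); WM=14
i=17 t=20 v=3: → [18,22); WM=18
i=18 t=20 v=5: → [18,22); WM=18
i=19 t=20 v=6: → [18,22); WM=18
i=20 t=21 v=7: → [18,23); WM=19
i=21 t=22 v=2: → [18,24); WM=19
i=22 t=22 v=4: → [18,24); WM=19
i=23 t=23 v=1: → [18,25); WM=21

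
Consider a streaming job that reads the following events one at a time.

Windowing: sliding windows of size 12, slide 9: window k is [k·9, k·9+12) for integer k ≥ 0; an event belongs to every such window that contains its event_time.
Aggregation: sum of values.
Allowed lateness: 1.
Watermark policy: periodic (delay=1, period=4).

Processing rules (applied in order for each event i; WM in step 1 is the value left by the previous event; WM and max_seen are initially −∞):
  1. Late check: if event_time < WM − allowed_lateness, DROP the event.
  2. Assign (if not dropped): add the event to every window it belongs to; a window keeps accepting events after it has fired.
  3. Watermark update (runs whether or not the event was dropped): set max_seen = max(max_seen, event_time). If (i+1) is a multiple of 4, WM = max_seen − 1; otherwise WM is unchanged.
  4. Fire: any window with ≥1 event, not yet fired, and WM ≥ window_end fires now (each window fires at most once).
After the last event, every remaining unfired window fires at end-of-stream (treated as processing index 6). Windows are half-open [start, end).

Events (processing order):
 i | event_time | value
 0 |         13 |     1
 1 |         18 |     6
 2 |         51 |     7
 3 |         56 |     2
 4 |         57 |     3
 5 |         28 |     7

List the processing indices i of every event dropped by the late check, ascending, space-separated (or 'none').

i=0 t=13 v=1: → [9,21); WM=−∞
i=1 t=18 v=6: → [18,30),[9,21); WM=−∞
i=2 t=51 v=7: → [45,57); WM=−∞
i=3 t=56 v=2: → [54,66),[45,57); WM=55; [9,21) fires=7 [18,30) fires=6
i=4 t=57 v=3: → [54,66); WM=55
i=5 t=28 v=7: DROP (t<55-1); WM=55

5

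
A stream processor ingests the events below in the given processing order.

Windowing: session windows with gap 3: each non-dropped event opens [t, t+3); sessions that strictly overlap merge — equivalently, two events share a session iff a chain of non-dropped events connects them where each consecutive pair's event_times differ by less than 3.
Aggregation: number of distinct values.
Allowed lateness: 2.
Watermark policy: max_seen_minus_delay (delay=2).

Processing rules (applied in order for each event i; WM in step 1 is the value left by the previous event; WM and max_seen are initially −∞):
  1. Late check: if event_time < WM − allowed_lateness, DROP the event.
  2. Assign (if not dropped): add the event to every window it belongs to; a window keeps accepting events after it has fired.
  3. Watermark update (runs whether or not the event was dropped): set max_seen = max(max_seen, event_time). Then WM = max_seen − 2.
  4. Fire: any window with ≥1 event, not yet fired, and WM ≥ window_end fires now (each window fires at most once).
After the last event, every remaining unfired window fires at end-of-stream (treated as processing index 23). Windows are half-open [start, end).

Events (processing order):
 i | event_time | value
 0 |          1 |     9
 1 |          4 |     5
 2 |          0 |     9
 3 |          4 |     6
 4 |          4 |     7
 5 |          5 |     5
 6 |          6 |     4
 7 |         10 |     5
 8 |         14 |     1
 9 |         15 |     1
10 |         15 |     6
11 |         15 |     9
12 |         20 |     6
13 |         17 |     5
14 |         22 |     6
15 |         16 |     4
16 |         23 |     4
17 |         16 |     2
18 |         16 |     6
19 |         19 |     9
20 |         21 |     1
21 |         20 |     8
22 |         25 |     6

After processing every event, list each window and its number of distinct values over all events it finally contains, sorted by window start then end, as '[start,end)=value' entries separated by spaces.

i=0 t=1 v=9: → [1,4); WM=-1
i=1 t=4 v=5: → [4,7); WM=2
i=2 t=0 v=9: → [0,4); WM=2
i=3 t=4 v=6: → [4,7); WM=2
i=4 t=4 v=7: → [4,7); WM=2
i=5 t=5 v=5: → [4,8); WM=3
i=6 t=6 v=4: → [4,9); WM=4
i=7 t=10 v=5: → [10,13); WM=8
i=8 t=14 v=1: → [14,17); WM=12
i=9 t=15 v=1: → [14,18); WM=13
i=10 t=15 v=6: → [14,18); WM=13
i=11 t=15 v=9: → [14,18); WM=13
i=12 t=20 v=6: → [20,23); WM=18
i=13 t=17 v=5: → [14,20); WM=18
i=14 t=22 v=6: → [20,25); WM=20
i=15 t=16 v=4: DROP (t<20-2); WM=20
i=16 t=23 v=4: → [20,26); WM=21
i=17 t=16 v=2: DROP (t<21-2); WM=21
i=18 t=16 v=6: DROP (t<21-2); WM=21
i=19 t=19 v=9: → [14,26); WM=21
i=20 t=21 v=1: → [14,26); WM=21
i=21 t=20 v=8: → [14,26); WM=21
i=22 t=25 v=6: → [14,28); WM=23

[0,4)=1 [4,9)=4 [10,13)=1 [14,28)=6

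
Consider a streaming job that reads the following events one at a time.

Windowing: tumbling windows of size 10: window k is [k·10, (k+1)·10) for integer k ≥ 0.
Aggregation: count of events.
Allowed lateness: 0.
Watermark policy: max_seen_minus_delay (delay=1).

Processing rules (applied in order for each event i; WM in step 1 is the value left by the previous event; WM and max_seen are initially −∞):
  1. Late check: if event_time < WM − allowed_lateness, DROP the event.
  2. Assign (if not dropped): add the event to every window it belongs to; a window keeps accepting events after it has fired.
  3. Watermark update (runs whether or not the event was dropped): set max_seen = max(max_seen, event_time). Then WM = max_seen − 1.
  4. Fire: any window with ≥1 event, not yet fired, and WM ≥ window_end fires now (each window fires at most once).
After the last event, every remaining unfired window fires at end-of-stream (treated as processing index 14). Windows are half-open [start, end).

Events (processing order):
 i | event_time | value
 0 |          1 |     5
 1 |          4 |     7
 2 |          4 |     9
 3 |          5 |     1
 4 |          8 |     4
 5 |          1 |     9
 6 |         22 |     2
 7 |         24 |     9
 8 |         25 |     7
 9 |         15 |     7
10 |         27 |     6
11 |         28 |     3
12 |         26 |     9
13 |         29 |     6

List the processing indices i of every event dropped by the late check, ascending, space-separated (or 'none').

i=0 t=1 v=5: → [0,10); WM=0
i=1 t=4 v=7: → [0,10); WM=3
i=2 t=4 v=9: → [0,10); WM=3
i=3 t=5 v=1: → [0,10); WM=4
i=4 t=8 v=4: → [0,10); WM=7
i=5 t=1 v=9: DROP (t<7-0); WM=7
i=6 t=22 v=2: → [20,30); WM=21; [0,10) fires=5
i=7 t=24 v=9: → [20,30); WM=23
i=8 t=25 v=7: → [20,30); WM=24
i=9 t=15 v=7: DROP (t<24-0); WM=24
i=10 t=27 v=6: → [20,30); WM=26
i=11 t=28 v=3: → [20,30); WM=27
i=12 t=26 v=9: DROP (t<27-0); WM=27
i=13 t=29 v=6: → [20,30); WM=28

5 9 12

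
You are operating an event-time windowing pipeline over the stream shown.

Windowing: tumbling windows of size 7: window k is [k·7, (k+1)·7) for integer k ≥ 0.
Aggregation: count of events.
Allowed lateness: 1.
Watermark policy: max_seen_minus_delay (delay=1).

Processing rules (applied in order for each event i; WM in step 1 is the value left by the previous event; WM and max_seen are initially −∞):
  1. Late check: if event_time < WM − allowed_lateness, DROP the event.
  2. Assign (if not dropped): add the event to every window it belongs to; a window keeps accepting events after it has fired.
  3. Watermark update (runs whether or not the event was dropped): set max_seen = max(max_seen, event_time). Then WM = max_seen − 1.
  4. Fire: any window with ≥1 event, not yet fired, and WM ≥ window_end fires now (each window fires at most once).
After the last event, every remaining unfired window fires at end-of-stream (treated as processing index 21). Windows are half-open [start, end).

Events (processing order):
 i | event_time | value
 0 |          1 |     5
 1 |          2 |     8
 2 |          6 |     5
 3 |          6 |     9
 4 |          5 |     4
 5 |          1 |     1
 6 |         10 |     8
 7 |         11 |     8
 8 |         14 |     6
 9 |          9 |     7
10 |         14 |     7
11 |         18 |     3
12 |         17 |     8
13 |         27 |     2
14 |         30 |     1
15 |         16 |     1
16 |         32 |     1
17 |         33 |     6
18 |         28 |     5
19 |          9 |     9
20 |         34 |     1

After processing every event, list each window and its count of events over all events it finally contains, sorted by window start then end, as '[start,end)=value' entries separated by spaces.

[0,7)=5 [7,14)=2 [14,21)=4 [21,28)=1 [28,35)=4

i=0 t=1 v=5: → [0,7); WM=0
i=1 t=2 v=8: → [0,7); WM=1
i=2 t=6 v=5: → [0,7); WM=5
i=3 t=6 v=9: → [0,7); WM=5
i=4 t=5 v=4: → [0,7); WM=5
i=5 t=1 v=1: DROP (t<5-1); WM=5
i=6 t=10 v=8: → [7,14); WM=9; [0,7) fires=5
i=7 t=11 v=8: → [7,14); WM=10
i=8 t=14 v=6: → [14,21); WM=13
i=9 t=9 v=7: DROP (t<13-1); WM=13
i=10 t=14 v=7: → [14,21); WM=13
i=11 t=18 v=3: → [14,21); WM=17; [7,14) fires=2
i=12 t=17 v=8: → [14,21); WM=17
i=13 t=27 v=2: → [21,28); WM=26; [14,21) fires=4
i=14 t=30 v=1: → [28,35); WM=29; [21,28) fires=1
i=15 t=16 v=1: DROP (t<29-1); WM=29
i=16 t=32 v=1: → [28,35); WM=31
i=17 t=33 v=6: → [28,35); WM=32
i=18 t=28 v=5: DROP (t<32-1); WM=32
i=19 t=9 v=9: DROP (t<32-1); WM=32
i=20 t=34 v=1: → [28,35); WM=33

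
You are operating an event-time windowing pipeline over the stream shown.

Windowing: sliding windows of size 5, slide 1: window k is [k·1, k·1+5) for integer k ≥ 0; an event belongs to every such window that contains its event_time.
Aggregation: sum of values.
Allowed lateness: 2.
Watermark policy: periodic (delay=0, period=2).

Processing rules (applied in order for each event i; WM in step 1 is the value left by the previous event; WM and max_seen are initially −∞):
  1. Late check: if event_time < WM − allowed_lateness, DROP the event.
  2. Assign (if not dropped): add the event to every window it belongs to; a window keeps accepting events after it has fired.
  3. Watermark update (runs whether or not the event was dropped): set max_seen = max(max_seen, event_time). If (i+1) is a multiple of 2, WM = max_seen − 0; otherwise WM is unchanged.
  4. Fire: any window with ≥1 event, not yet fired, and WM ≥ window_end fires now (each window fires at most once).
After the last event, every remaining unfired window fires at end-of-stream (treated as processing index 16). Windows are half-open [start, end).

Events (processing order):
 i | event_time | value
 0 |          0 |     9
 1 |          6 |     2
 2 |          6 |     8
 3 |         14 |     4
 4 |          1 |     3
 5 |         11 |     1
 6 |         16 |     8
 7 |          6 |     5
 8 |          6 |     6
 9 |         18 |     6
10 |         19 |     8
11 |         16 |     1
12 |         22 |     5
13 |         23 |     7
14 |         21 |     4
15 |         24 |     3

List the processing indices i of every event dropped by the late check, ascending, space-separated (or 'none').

4 5 7 8

i=0 t=0 v=9: → [0,5); WM=−∞
i=1 t=6 v=2: → [6,11),[5,10),[4,9),[3,8),[2,7); WM=6; [0,5) fires=9
i=2 t=6 v=8: → [6,11),[5,10),[4,9),[3,8),[2,7); WM=6
i=3 t=14 v=4: → [14,19),[13,18),[12,17),[11,16),[10,15); WM=14; [2,7) fires=10 [3,8) fires=10 [4,9) fires=10 [5,10) fires=10 [6,11) fires=10
i=4 t=1 v=3: DROP (t<14-2); WM=14
i=5 t=11 v=1: DROP (t<14-2); WM=14
i=6 t=16 v=8: → [16,21),[15,20),[14,19),[13,18),[12,17); WM=14
i=7 t=6 v=5: DROP (t<14-2); WM=16; [10,15) fires=4 [11,16) fires=4
i=8 t=6 v=6: DROP (t<16-2); WM=16
i=9 t=18 v=6: → [18,23),[17,22),[16,21),[15,20),[14,19); WM=18; [12,17) fires=12 [13,18) fires=12
i=10 t=19 v=8: → [19,24),[18,23),[17,22),[16,21),[15,20); WM=18
i=11 t=16 v=1: → [16,21),[15,20),[14,19),[13,18),[12,17); WM=19; [14,19) fires=19
i=12 t=22 v=5: → [22,27),[21,26),[20,25),[19,24),[18,23); WM=19
i=13 t=23 v=7: → [23,28),[22,27),[21,26),[20,25),[19,24); WM=23; [15,20) fires=23 [16,21) fires=23 [17,22) fires=14 [18,23) fires=19
i=14 t=21 v=4: → [21,26),[20,25),[19,24),[18,23),[17,22); WM=23
i=15 t=24 v=3: → [24,29),[23,28),[22,27),[21,26),[20,25); WM=24; [19,24) fires=24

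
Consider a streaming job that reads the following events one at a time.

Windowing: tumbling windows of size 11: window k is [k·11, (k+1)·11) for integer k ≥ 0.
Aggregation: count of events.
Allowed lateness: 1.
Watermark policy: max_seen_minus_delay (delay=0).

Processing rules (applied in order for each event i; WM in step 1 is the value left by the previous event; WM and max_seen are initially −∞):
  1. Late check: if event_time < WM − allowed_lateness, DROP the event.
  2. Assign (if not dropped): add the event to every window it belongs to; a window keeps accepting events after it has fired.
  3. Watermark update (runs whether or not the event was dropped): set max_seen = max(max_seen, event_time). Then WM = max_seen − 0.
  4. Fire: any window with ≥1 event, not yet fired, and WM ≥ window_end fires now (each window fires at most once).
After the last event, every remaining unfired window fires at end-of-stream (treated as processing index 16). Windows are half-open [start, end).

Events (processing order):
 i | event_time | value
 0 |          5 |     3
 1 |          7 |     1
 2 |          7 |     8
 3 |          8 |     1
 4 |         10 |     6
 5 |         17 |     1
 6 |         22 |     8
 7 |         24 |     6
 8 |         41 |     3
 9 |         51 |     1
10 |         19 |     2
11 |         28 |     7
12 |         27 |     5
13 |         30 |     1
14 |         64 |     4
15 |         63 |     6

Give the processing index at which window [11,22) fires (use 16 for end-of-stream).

6

i=0 t=5 v=3: → [0,11); WM=5
i=1 t=7 v=1: → [0,11); WM=7
i=2 t=7 v=8: → [0,11); WM=7
i=3 t=8 v=1: → [0,11); WM=8
i=4 t=10 v=6: → [0,11); WM=10
i=5 t=17 v=1: → [11,22); WM=17; [0,11) fires=5
i=6 t=22 v=8: → [22,33); WM=22; [11,22) fires=1
i=7 t=24 v=6: → [22,33); WM=24
i=8 t=41 v=3: → [33,44); WM=41; [22,33) fires=2
i=9 t=51 v=1: → [44,55); WM=51; [33,44) fires=1
i=10 t=19 v=2: DROP (t<51-1); WM=51
i=11 t=28 v=7: DROP (t<51-1); WM=51
i=12 t=27 v=5: DROP (t<51-1); WM=51
i=13 t=30 v=1: DROP (t<51-1); WM=51
i=14 t=64 v=4: → [55,66); WM=64; [44,55) fires=1
i=15 t=63 v=6: → [55,66); WM=64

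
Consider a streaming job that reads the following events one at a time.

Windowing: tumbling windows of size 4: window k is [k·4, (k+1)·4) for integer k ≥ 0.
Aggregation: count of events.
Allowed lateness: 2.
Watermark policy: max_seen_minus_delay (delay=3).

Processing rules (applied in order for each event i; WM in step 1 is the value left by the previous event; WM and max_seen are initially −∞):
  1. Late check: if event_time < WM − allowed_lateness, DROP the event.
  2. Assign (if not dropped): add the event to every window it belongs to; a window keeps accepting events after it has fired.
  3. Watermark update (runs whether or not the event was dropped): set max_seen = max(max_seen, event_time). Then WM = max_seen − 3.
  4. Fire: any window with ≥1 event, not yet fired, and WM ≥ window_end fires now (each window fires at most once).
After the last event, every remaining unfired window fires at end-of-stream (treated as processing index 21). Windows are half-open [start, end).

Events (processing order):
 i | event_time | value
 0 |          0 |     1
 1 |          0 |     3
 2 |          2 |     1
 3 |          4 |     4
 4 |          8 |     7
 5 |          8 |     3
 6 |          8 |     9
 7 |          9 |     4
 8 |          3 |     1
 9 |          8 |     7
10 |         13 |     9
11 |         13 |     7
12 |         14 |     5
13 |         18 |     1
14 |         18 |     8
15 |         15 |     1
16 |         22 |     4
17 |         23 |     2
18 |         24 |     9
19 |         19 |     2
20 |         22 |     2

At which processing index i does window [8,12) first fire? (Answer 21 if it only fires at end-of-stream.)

13

i=0 t=0 v=1: → [0,4); WM=-3
i=1 t=0 v=3: → [0,4); WM=-3
i=2 t=2 v=1: → [0,4); WM=-1
i=3 t=4 v=4: → [4,8); WM=1
i=4 t=8 v=7: → [8,12); WM=5; [0,4) fires=3
i=5 t=8 v=3: → [8,12); WM=5
i=6 t=8 v=9: → [8,12); WM=5
i=7 t=9 v=4: → [8,12); WM=6
i=8 t=3 v=1: DROP (t<6-2); WM=6
i=9 t=8 v=7: → [8,12); WM=6
i=10 t=13 v=9: → [12,16); WM=10; [4,8) fires=1
i=11 t=13 v=7: → [12,16); WM=10
i=12 t=14 v=5: → [12,16); WM=11
i=13 t=18 v=1: → [16,20); WM=15; [8,12) fires=5
i=14 t=18 v=8: → [16,20); WM=15
i=15 t=15 v=1: → [12,16); WM=15
i=16 t=22 v=4: → [20,24); WM=19; [12,16) fires=4
i=17 t=23 v=2: → [20,24); WM=20; [16,20) fires=2
i=18 t=24 v=9: → [24,28); WM=21
i=19 t=19 v=2: → [16,20); WM=21
i=20 t=22 v=2: → [20,24); WM=21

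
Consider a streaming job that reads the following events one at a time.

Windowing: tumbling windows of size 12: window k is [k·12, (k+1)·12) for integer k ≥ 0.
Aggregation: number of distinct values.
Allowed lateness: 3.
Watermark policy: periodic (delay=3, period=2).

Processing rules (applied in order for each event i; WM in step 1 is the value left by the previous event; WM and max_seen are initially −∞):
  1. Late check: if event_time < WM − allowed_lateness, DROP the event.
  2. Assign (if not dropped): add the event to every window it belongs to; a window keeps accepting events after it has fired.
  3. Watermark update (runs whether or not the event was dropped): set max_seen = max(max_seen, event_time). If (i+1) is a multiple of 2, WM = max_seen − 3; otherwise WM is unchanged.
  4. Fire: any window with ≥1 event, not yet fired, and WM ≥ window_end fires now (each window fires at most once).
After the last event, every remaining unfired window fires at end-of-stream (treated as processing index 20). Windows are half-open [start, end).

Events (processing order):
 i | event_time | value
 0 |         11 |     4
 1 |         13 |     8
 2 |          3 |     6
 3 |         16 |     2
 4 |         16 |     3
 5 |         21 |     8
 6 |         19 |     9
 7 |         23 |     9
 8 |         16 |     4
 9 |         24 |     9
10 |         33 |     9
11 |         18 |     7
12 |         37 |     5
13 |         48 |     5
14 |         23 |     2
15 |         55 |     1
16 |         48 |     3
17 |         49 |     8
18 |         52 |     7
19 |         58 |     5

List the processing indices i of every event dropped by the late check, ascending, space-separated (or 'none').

i=0 t=11 v=4: → [0,12); WM=−∞
i=1 t=13 v=8: → [12,24); WM=10
i=2 t=3 v=6: DROP (t<10-3); WM=10
i=3 t=16 v=2: → [12,24); WM=13; [0,12) fires=1
i=4 t=16 v=3: → [12,24); WM=13
i=5 t=21 v=8: → [12,24); WM=18
i=6 t=19 v=9: → [12,24); WM=18
i=7 t=23 v=9: → [12,24); WM=20
i=8 t=16 v=4: DROP (t<20-3); WM=20
i=9 t=24 v=9: → [24,36); WM=21
i=10 t=33 v=9: → [24,36); WM=21
i=11 t=18 v=7: → [12,24); WM=30; [12,24) fires=5
i=12 t=37 v=5: → [36,48); WM=30
i=13 t=48 v=5: → [48,60); WM=45; [24,36) fires=1
i=14 t=23 v=2: DROP (t<45-3); WM=45
i=15 t=55 v=1: → [48,60); WM=52; [36,48) fires=1
i=16 t=48 v=3: DROP (t<52-3); WM=52
i=17 t=49 v=8: → [48,60); WM=52
i=18 t=52 v=7: → [48,60); WM=52
i=19 t=58 v=5: → [48,60); WM=55

2 8 14 16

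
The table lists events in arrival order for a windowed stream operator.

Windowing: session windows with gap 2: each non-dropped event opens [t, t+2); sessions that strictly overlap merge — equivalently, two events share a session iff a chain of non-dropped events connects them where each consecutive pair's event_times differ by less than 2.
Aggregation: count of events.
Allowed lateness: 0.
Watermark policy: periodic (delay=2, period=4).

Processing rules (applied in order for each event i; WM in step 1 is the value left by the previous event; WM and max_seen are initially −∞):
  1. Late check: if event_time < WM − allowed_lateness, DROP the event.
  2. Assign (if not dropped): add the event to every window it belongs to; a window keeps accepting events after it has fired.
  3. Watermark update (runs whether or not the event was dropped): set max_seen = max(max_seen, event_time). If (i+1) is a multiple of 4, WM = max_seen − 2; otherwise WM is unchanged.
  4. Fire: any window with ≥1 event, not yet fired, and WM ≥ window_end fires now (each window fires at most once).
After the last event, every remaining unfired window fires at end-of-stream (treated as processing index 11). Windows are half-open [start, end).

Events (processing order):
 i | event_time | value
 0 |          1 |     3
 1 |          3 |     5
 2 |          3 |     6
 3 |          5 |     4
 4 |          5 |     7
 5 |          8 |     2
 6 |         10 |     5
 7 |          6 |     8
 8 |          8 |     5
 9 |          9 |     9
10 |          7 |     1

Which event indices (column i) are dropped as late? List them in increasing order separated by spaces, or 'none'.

i=0 t=1 v=3: → [1,3); WM=−∞
i=1 t=3 v=5: → [3,5); WM=−∞
i=2 t=3 v=6: → [3,5); WM=−∞
i=3 t=5 v=4: → [5,7); WM=3
i=4 t=5 v=7: → [5,7); WM=3
i=5 t=8 v=2: → [8,10); WM=3
i=6 t=10 v=5: → [10,12); WM=3
i=7 t=6 v=8: → [5,8); WM=8
i=8 t=8 v=5: → [8,10); WM=8
i=9 t=9 v=9: → [8,12); WM=8
i=10 t=7 v=1: DROP (t<8-0); WM=8

10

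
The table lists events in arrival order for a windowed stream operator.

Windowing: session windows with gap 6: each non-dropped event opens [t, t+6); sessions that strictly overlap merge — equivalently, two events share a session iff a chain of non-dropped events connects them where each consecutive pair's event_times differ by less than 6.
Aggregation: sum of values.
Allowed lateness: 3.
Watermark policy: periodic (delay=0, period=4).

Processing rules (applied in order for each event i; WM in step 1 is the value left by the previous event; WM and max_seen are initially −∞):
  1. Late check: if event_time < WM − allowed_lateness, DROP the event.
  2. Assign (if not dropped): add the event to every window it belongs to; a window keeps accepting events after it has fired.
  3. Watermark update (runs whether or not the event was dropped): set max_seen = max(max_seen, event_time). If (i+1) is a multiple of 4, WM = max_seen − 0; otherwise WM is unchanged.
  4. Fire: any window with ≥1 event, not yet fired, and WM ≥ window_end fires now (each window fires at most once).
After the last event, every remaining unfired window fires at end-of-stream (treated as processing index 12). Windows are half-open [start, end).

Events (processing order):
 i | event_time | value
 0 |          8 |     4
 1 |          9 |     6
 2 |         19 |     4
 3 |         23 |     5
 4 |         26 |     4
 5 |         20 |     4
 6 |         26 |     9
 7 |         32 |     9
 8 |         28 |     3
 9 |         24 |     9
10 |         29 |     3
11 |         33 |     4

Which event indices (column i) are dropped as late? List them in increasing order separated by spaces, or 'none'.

8 9

i=0 t=8 v=4: → [8,14); WM=−∞
i=1 t=9 v=6: → [8,15); WM=−∞
i=2 t=19 v=4: → [19,25); WM=−∞
i=3 t=23 v=5: → [19,29); WM=23
i=4 t=26 v=4: → [19,32); WM=23
i=5 t=20 v=4: → [19,32); WM=23
i=6 t=26 v=9: → [19,32); WM=23
i=7 t=32 v=9: → [32,38); WM=32
i=8 t=28 v=3: DROP (t<32-3); WM=32
i=9 t=24 v=9: DROP (t<32-3); WM=32
i=10 t=29 v=3: → [19,38); WM=32
i=11 t=33 v=4: → [19,39); WM=33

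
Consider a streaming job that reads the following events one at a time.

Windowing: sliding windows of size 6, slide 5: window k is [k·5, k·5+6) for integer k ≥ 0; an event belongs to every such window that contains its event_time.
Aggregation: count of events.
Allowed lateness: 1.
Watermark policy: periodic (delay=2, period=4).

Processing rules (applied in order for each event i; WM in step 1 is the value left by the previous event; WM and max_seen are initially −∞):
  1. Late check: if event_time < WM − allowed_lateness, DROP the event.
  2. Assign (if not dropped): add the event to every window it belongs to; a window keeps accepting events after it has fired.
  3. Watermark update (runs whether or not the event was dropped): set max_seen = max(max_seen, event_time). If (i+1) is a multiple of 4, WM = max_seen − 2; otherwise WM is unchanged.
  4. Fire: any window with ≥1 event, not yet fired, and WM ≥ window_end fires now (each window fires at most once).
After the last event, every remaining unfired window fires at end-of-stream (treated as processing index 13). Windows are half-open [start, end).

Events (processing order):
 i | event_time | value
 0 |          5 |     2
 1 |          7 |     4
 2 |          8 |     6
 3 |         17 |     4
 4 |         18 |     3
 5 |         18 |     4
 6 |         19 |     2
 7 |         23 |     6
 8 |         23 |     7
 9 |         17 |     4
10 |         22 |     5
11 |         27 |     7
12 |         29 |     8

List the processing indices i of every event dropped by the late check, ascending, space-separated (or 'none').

9

i=0 t=5 v=2: → [5,11),[0,6); WM=−∞
i=1 t=7 v=4: → [5,11); WM=−∞
i=2 t=8 v=6: → [5,11); WM=−∞
i=3 t=17 v=4: → [15,21); WM=15; [0,6) fires=1 [5,11) fires=3
i=4 t=18 v=3: → [15,21); WM=15
i=5 t=18 v=4: → [15,21); WM=15
i=6 t=19 v=2: → [15,21); WM=15
i=7 t=23 v=6: → [20,26); WM=21; [15,21) fires=4
i=8 t=23 v=7: → [20,26); WM=21
i=9 t=17 v=4: DROP (t<21-1); WM=21
i=10 t=22 v=5: → [20,26); WM=21
i=11 t=27 v=7: → [25,31); WM=25
i=12 t=29 v=8: → [25,31); WM=25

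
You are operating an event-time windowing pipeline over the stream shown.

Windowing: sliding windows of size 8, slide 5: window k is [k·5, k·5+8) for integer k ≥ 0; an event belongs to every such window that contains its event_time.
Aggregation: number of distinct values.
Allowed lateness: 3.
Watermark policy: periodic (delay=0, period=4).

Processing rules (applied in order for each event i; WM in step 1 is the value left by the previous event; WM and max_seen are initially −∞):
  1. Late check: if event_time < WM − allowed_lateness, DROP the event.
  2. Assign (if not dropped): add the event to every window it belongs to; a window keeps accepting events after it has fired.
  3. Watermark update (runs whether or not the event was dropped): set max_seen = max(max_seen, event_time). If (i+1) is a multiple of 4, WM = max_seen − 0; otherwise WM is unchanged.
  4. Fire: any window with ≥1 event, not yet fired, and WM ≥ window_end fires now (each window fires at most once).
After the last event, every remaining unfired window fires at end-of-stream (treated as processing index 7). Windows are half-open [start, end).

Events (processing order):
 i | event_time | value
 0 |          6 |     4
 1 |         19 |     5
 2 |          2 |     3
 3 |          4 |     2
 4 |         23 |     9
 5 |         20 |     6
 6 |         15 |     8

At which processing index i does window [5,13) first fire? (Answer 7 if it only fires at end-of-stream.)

3

i=0 t=6 v=4: → [5,13),[0,8); WM=−∞
i=1 t=19 v=5: → [15,23); WM=−∞
i=2 t=2 v=3: → [0,8); WM=−∞
i=3 t=4 v=2: → [0,8); WM=19; [0,8) fires=3 [5,13) fires=1
i=4 t=23 v=9: → [20,28); WM=19
i=5 t=20 v=6: → [20,28),[15,23); WM=19
i=6 t=15 v=8: DROP (t<19-3); WM=19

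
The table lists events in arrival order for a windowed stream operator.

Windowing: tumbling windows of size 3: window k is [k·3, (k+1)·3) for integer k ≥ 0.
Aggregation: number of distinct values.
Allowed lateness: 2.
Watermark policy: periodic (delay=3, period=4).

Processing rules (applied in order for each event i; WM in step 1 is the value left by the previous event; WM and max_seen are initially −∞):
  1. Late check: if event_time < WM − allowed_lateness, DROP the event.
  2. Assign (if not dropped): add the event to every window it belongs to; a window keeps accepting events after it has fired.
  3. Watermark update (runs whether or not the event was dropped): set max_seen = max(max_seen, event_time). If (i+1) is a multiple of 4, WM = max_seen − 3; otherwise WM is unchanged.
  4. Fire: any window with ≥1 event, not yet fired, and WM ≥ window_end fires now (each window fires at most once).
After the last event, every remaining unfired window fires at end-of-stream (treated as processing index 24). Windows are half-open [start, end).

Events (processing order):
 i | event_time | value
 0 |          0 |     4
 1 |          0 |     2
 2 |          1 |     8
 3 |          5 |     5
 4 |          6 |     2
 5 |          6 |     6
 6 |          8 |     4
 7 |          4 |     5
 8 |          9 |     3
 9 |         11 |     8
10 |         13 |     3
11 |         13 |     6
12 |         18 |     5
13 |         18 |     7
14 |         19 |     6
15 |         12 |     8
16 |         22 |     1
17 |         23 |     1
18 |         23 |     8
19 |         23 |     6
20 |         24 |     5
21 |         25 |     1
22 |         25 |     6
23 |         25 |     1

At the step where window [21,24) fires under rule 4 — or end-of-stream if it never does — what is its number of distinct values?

3

i=0 t=0 v=4: → [0,3); WM=−∞
i=1 t=0 v=2: → [0,3); WM=−∞
i=2 t=1 v=8: → [0,3); WM=−∞
i=3 t=5 v=5: → [3,6); WM=2
i=4 t=6 v=2: → [6,9); WM=2
i=5 t=6 v=6: → [6,9); WM=2
i=6 t=8 v=4: → [6,9); WM=2
i=7 t=4 v=5: → [3,6); WM=5; [0,3) fires=3
i=8 t=9 v=3: → [9,12); WM=5
i=9 t=11 v=8: → [9,12); WM=5
i=10 t=13 v=3: → [12,15); WM=5
i=11 t=13 v=6: → [12,15); WM=10; [3,6) fires=1 [6,9) fires=3
i=12 t=18 v=5: → [18,21); WM=10
i=13 t=18 v=7: → [18,21); WM=10
i=14 t=19 v=6: → [18,21); WM=10
i=15 t=12 v=8: → [12,15); WM=16; [9,12) fires=2 [12,15) fires=3
i=16 t=22 v=1: → [21,24); WM=16
i=17 t=23 v=1: → [21,24); WM=16
i=18 t=23 v=8: → [21,24); WM=16
i=19 t=23 v=6: → [21,24); WM=20
i=20 t=24 v=5: → [24,27); WM=20
i=21 t=25 v=1: → [24,27); WM=20
i=22 t=25 v=6: → [24,27); WM=20
i=23 t=25 v=1: → [24,27); WM=22; [18,21) fires=3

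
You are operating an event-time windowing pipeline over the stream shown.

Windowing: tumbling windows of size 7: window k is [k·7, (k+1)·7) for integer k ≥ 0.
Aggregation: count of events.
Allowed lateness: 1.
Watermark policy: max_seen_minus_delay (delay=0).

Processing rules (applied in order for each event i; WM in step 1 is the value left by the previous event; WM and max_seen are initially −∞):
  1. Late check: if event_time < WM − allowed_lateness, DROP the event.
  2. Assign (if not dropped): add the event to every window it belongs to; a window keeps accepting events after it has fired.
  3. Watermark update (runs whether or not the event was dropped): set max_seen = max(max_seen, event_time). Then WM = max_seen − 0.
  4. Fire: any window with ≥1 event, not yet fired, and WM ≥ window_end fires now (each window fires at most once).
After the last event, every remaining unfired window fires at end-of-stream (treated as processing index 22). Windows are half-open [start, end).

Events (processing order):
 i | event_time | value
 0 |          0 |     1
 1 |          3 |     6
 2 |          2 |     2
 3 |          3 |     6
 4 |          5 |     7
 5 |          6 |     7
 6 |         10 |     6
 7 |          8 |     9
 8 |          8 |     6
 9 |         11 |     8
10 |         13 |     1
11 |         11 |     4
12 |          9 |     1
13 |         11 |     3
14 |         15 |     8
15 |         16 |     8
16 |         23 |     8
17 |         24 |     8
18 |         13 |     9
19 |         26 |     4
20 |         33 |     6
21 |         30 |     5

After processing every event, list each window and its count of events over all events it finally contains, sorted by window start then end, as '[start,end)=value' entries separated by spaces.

[0,7)=6 [7,14)=3 [14,21)=2 [21,28)=3 [28,35)=1

i=0 t=0 v=1: → [0,7); WM=0
i=1 t=3 v=6: → [0,7); WM=3
i=2 t=2 v=2: → [0,7); WM=3
i=3 t=3 v=6: → [0,7); WM=3
i=4 t=5 v=7: → [0,7); WM=5
i=5 t=6 v=7: → [0,7); WM=6
i=6 t=10 v=6: → [7,14); WM=10; [0,7) fires=6
i=7 t=8 v=9: DROP (t<10-1); WM=10
i=8 t=8 v=6: DROP (t<10-1); WM=10
i=9 t=11 v=8: → [7,14); WM=11
i=10 t=13 v=1: → [7,14); WM=13
i=11 t=11 v=4: DROP (t<13-1); WM=13
i=12 t=9 v=1: DROP (t<13-1); WM=13
i=13 t=11 v=3: DROP (t<13-1); WM=13
i=14 t=15 v=8: → [14,21); WM=15; [7,14) fires=3
i=15 t=16 v=8: → [14,21); WM=16
i=16 t=23 v=8: → [21,28); WM=23; [14,21) fires=2
i=17 t=24 v=8: → [21,28); WM=24
i=18 t=13 v=9: DROP (t<24-1); WM=24
i=19 t=26 v=4: → [21,28); WM=26
i=20 t=33 v=6: → [28,35); WM=33; [21,28) fires=3
i=21 t=30 v=5: DROP (t<33-1); WM=33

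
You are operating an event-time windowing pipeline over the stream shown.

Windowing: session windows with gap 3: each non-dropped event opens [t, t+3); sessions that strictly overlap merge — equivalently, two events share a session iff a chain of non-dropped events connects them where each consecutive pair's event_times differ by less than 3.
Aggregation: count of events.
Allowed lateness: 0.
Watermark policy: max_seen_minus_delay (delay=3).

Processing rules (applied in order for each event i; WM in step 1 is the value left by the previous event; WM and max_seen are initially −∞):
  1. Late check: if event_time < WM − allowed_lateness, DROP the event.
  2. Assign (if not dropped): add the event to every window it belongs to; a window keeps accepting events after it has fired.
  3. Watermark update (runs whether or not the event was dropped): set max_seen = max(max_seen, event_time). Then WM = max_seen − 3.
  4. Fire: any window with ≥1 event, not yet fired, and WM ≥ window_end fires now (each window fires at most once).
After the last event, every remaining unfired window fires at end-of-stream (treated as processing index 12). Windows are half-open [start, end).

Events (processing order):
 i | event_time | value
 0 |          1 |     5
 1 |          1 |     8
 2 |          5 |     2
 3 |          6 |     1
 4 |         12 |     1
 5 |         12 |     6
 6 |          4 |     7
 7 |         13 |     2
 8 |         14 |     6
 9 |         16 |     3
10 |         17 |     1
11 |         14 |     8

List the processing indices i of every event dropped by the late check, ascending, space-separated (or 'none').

i=0 t=1 v=5: → [1,4); WM=-2
i=1 t=1 v=8: → [1,4); WM=-2
i=2 t=5 v=2: → [5,8); WM=2
i=3 t=6 v=1: → [5,9); WM=3
i=4 t=12 v=1: → [12,15); WM=9
i=5 t=12 v=6: → [12,15); WM=9
i=6 t=4 v=7: DROP (t<9-0); WM=9
i=7 t=13 v=2: → [12,16); WM=10
i=8 t=14 v=6: → [12,17); WM=11
i=9 t=16 v=3: → [12,19); WM=13
i=10 t=17 v=1: → [12,20); WM=14
i=11 t=14 v=8: → [12,20); WM=14

6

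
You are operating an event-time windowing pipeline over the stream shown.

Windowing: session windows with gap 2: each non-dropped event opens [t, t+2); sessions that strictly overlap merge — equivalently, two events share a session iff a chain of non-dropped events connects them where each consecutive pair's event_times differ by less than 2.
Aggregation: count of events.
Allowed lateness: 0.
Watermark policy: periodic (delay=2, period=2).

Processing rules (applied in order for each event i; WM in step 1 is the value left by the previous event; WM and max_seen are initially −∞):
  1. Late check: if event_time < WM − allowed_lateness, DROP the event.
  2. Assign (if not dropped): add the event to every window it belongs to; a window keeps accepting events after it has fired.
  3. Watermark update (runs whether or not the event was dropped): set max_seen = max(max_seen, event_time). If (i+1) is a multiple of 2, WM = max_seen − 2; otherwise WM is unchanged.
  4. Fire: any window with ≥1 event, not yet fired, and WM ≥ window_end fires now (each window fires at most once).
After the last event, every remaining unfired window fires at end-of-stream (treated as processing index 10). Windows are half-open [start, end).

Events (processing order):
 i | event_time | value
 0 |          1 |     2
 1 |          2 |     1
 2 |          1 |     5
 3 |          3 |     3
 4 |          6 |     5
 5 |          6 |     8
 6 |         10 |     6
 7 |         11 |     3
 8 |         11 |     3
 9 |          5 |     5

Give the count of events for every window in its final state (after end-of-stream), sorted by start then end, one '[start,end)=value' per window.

i=0 t=1 v=2: → [1,3); WM=−∞
i=1 t=2 v=1: → [1,4); WM=0
i=2 t=1 v=5: → [1,4); WM=0
i=3 t=3 v=3: → [1,5); WM=1
i=4 t=6 v=5: → [6,8); WM=1
i=5 t=6 v=8: → [6,8); WM=4
i=6 t=10 v=6: → [10,12); WM=4
i=7 t=11 v=3: → [10,13); WM=9
i=8 t=11 v=3: → [10,13); WM=9
i=9 t=5 v=5: DROP (t<9-0); WM=9

[1,5)=4 [6,8)=2 [10,13)=3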